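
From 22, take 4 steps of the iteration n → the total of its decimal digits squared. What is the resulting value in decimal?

22 → 2² + 2² = 8
8 → 8² = 64
64 → 6² + 4² = 52
52 → 5² + 2² = 29

29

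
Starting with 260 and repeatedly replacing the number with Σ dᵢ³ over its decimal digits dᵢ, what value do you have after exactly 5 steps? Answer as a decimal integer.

92

260 → 2³ + 6³ + 0³ = 224
224 → 2³ + 2³ + 4³ = 80
80 → 8³ + 0³ = 512
512 → 5³ + 1³ + 2³ = 134
134 → 1³ + 3³ + 4³ = 92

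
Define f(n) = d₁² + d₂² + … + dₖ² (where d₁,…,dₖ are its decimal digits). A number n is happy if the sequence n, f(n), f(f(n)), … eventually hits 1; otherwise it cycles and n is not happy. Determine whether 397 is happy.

397 → 3² + 9² + 7² = 9 + 81 + 49 = 139
139 → 1² + 3² + 9² = 1 + 9 + 81 = 91
91 → 9² + 1² = 81 + 1 = 82
82 → 8² + 2² = 64 + 4 = 68
68 → 6² + 8² = 36 + 64 = 100
100 → 1² + 0² + 0² = 1 + 0 + 0 = 1  — reached 1.

happy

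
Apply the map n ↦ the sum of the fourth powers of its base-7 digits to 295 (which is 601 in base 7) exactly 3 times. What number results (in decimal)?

295 = (6,0,1)_7 → 6⁴ + 0⁴ + 1⁴ = 1296 + 0 + 1 = 1297
1297 = (3,5,3,2)_7 → 3⁴ + 5⁴ + 3⁴ + 2⁴ = 81 + 625 + 81 + 16 = 803
803 = (2,2,2,5)_7 → 2⁴ + 2⁴ + 2⁴ + 5⁴ = 16 + 16 + 16 + 625 = 673

673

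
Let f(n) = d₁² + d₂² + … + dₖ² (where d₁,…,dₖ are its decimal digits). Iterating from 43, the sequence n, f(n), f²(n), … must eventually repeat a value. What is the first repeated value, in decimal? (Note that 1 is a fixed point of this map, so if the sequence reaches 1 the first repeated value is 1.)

89

43 → 4² + 3² = 25
25 → 2² + 5² = 29
29 → 2² + 9² = 85
85 → 8² + 5² = 89
89 → 8² + 9² = 145
145 → 1² + 4² + 5² = 42
42 → 4² + 2² = 20
20 → 2² + 0² = 4
4 → 4² = 16
16 → 1² + 6² = 37
37 → 3² + 7² = 58
58 → 5² + 8² = 89  — 89 already appeared earlier.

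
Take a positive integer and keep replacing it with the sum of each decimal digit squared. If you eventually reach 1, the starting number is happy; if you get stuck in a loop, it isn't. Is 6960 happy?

not happy

6960 → 6² + 9² + 6² + 0² = 153
153 → 1² + 5² + 3² = 35
35 → 3² + 5² = 34
34 → 3² + 4² = 25
25 → 2² + 5² = 29
29 → 2² + 9² = 85
85 → 8² + 5² = 89
89 → 8² + 9² = 145
145 → 1² + 4² + 5² = 42
42 → 4² + 2² = 20
20 → 2² + 0² = 4
4 → 4² = 16
16 → 1² + 6² = 37
37 → 3² + 7² = 58
58 → 5² + 8² = 89  — 89 already seen; the sequence cycles without reaching 1.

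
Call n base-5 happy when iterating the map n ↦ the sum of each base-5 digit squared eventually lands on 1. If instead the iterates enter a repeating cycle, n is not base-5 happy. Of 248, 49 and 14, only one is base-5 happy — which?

248: 248 → 42 → 14 → 20 → 16 → 10 → 4 → 16  — repeats 16 (not base-5 happy)
49: 49 → 33 → 11 → 5 → 1  — reaches 1 (base-5 happy)
14: 14 → 20 → 16 → 10 → 4 → 16  — repeats 16 (not base-5 happy)

49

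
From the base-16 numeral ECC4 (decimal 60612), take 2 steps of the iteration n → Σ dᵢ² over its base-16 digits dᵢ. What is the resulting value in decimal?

60612 = (14,12,12,4)_16 → 14² + 12² + 12² + 4² = 500
500 = (1,15,4)_16 → 1² + 15² + 4² = 242

242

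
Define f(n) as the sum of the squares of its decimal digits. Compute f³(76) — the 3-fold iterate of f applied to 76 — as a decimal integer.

145

76 → 7² + 6² = 85
85 → 8² + 5² = 89
89 → 8² + 9² = 145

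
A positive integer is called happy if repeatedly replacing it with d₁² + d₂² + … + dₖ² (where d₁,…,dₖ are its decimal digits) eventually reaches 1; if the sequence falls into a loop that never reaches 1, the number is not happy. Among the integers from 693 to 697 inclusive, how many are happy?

1

693: 693 → 126 → 41 → 17 → 50 → 25 → 29 → 85 → 89 → 145 → 42 → 20 → 4 → 16 → 37 → 58 → 89  — not happy
694: 694 → 133 → 19 → 82 → 68 → 100 → 1  — happy
695: 695 → 142 → 21 → 5 → 25 → 29 → 85 → 89 → 145 → 42 → 20 → 4 → 16 → 37 → 58 → 89  — not happy
696: 696 → 153 → 35 → 34 → 25 → 29 → 85 → 89 → 145 → 42 → 20 → 4 → 16 → 37 → 58 → 89  — not happy
697: 697 → 166 → 73 → 58 → 89 → 145 → 42 → 20 → 4 → 16 → 37 → 58  — not happy
happy: 694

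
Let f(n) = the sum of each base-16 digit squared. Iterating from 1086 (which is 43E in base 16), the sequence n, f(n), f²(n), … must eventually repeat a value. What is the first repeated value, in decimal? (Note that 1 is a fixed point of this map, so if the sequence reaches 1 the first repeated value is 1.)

1086 = (4,3,14)_16 → 4² + 3² + 14² = 221
221 = (13,13)_16 → 13² + 13² = 338
338 = (1,5,2)_16 → 1² + 5² + 2² = 30
30 = (1,14)_16 → 1² + 14² = 197
197 = (12,5)_16 → 12² + 5² = 169
169 = (10,9)_16 → 10² + 9² = 181
181 = (11,5)_16 → 11² + 5² = 146
146 = (9,2)_16 → 9² + 2² = 85
85 = (5,5)_16 → 5² + 5² = 50
50 = (3,2)_16 → 3² + 2² = 13
13 = (13)_16 → 13² = 169  — 169 already appeared earlier.

169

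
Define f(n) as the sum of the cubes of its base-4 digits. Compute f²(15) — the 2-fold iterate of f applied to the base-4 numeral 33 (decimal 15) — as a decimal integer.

36

15 = (3,3)_4 → 3³ + 3³ = 54
54 = (3,1,2)_4 → 3³ + 1³ + 2³ = 36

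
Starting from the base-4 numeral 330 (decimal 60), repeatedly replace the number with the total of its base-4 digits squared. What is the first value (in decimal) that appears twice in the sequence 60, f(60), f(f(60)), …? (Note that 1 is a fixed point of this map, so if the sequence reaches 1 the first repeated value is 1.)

60 = (3,3,0)_4 → 3² + 3² + 0² = 18
18 = (1,0,2)_4 → 1² + 0² + 2² = 5
5 = (1,1)_4 → 1² + 1² = 2
2 = (2)_4 → 2² = 4
4 = (1,0)_4 → 1² + 0² = 1  — reached the fixed point 1.
1 → 1, so 1 is the first repeated value.

1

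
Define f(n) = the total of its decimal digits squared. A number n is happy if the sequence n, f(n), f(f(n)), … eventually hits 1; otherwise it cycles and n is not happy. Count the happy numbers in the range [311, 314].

311: 311 → 11 → 2 → 4 → 16 → 37 → 58 → 89 → 145 → 42 → 20 → 4  — not happy
312: 312 → 14 → 17 → 50 → 25 → 29 → 85 → 89 → 145 → 42 → 20 → 4 → 16 → 37 → 58 → 89  — not happy
313: 313 → 19 → 82 → 68 → 100 → 1  — happy
314: 314 → 26 → 40 → 16 → 37 → 58 → 89 → 145 → 42 → 20 → 4 → 16  — not happy
happy: 313

1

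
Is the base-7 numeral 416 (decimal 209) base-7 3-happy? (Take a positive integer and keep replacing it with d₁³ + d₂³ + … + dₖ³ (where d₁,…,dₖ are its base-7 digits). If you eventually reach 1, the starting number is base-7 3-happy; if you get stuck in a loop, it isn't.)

not base-7 3-happy

209 = (4,1,6)_7 → 4³ + 1³ + 6³ = 281
281 = (5,5,1)_7 → 5³ + 5³ + 1³ = 251
251 = (5,0,6)_7 → 5³ + 0³ + 6³ = 341
341 = (6,6,5)_7 → 6³ + 6³ + 5³ = 557
557 = (1,4,2,4)_7 → 1³ + 4³ + 2³ + 4³ = 137
137 = (2,5,4)_7 → 2³ + 5³ + 4³ = 197
197 = (4,0,1)_7 → 4³ + 0³ + 1³ = 65
65 = (1,2,2)_7 → 1³ + 2³ + 2³ = 17
17 = (2,3)_7 → 2³ + 3³ = 35
35 = (5,0)_7 → 5³ + 0³ = 125
125 = (2,3,6)_7 → 2³ + 3³ + 6³ = 251  — 251 already seen; the sequence cycles without reaching 1.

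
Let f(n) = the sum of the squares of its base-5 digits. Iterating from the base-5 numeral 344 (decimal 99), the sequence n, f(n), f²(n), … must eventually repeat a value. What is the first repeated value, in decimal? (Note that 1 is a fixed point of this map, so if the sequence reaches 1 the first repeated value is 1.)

1

99 = (3,4,4)_5 → 41
41 = (1,3,1)_5 → 11
11 = (2,1)_5 → 5
5 = (1,0)_5 → 1  — reached the fixed point 1.
1 → 1, so 1 is the first repeated value.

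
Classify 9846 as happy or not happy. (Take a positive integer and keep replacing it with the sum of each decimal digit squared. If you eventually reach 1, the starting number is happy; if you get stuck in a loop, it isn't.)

not happy

9846 → 9² + 8² + 4² + 6² = 197
197 → 1² + 9² + 7² = 131
131 → 1² + 3² + 1² = 11
11 → 1² + 1² = 2
2 → 2² = 4
4 → 4² = 16
16 → 1² + 6² = 37
37 → 3² + 7² = 58
58 → 5² + 8² = 89
89 → 8² + 9² = 145
145 → 1² + 4² + 5² = 42
42 → 4² + 2² = 20
20 → 2² + 0² = 4  — 4 already seen; the sequence cycles without reaching 1.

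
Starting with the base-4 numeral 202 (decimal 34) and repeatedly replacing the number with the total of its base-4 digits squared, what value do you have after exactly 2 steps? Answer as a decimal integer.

34 = (2,0,2)_4 → 2² + 0² + 2² = 4 + 0 + 4 = 8
8 = (2,0)_4 → 2² + 0² = 4 + 0 = 4

4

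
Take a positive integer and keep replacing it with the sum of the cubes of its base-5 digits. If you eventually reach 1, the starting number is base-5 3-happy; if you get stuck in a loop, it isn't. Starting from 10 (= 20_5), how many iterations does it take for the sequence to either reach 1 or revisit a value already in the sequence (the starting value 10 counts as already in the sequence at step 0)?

3

10 = (2,0)_5 → 2³ + 0³ = 8
8 = (1,3)_5 → 1³ + 3³ = 28
28 = (1,0,3)_5 → 1³ + 0³ + 3³ = 28  — 28 repeats.
That took 3 steps.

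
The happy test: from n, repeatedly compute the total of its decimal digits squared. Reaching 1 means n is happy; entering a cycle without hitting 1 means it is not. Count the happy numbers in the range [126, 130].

126: 126 → 41 → 17 → 50 → 25 → 29 → 85 → 89 → 145 → 42 → 20 → 4 → 16 → 37 → 58 → 89  — not happy
127: 127 → 54 → 41 → 17 → 50 → 25 → 29 → 85 → 89 → 145 → 42 → 20 → 4 → 16 → 37 → 58 → 89  — not happy
128: 128 → 69 → 117 → 51 → 26 → 40 → 16 → 37 → 58 → 89 → 145 → 42 → 20 → 4 → 16  — not happy
129: 129 → 86 → 100 → 1  — happy
130: 130 → 10 → 1  — happy
happy: 129, 130

2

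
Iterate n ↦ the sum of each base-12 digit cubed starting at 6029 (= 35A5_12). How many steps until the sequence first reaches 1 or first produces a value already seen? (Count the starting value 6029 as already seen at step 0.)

5

6029 = (3,5,10,5)_12 → 3³ + 5³ + 10³ + 5³ = 27 + 125 + 1000 + 125 = 1277
1277 = (8,10,5)_12 → 8³ + 10³ + 5³ = 512 + 1000 + 125 = 1637
1637 = (11,4,5)_12 → 11³ + 4³ + 5³ = 1331 + 64 + 125 = 1520
1520 = (10,6,8)_12 → 10³ + 6³ + 8³ = 1000 + 216 + 512 = 1728
1728 = (1,0,0,0)_12 → 1³ + 0³ + 0³ + 0³ = 1 + 0 + 0 + 0 = 1  — reached 1.
That took 5 steps.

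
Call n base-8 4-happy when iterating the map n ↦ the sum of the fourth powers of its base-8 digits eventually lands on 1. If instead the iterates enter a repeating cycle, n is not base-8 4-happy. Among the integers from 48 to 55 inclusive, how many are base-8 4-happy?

48: 48 → 1296 → 288 → 512 → 1  (reaches 1)
49: 49 → 1297 → 289 → 513 → 2 → 16 → 16  (repeats 16)
50: 50 → 1312 → 528 → 17 → 17  (repeats 17)
51: 51 → 1377 → 898 → 1313 → 529 → 18 → 32 → 256 → 256  (repeats 256)
52: 52 → 1552 → 97 → 258 → 272 → 272  (repeats 272)
53: 53 → 1921 → 1378 → 913 → 1314 → 544 → 257 → 257  (repeats 257)
54: 54 → 2592 → 881 → 1923 → 1458 → 2624 → 626 → 1314 → 544 → 257 → 257  (repeats 257)
55: 55 → 3697 → 3699 → 3779 → 2563 → 706 → 98 → 273 → 273  (repeats 273)
base-8 4-happy: 48

1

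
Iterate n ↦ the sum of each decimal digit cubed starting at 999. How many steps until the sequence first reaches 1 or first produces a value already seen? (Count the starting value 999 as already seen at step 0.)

7

999 → 9³ + 9³ + 9³ = 729 + 729 + 729 = 2187
2187 → 2³ + 1³ + 8³ + 7³ = 8 + 1 + 512 + 343 = 864
864 → 8³ + 6³ + 4³ = 512 + 216 + 64 = 792
792 → 7³ + 9³ + 2³ = 343 + 729 + 8 = 1080
1080 → 1³ + 0³ + 8³ + 0³ = 1 + 0 + 512 + 0 = 513
513 → 5³ + 1³ + 3³ = 125 + 1 + 27 = 153
153 → 1³ + 5³ + 3³ = 1 + 125 + 27 = 153  — 153 repeats.
That took 7 steps.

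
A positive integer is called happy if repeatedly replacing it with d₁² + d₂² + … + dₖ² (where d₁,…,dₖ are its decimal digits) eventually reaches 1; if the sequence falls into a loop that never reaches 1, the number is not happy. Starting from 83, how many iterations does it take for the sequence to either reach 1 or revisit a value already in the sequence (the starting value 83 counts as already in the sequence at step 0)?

83 → 73
73 → 58
58 → 89
89 → 145
145 → 42
42 → 20
20 → 4
4 → 16
16 → 37
37 → 58  — 58 repeats.
That took 10 steps.

10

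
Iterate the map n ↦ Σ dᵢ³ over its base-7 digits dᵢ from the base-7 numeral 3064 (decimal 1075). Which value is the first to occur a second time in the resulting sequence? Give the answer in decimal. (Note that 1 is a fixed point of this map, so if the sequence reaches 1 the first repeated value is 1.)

1

1075 = (3,0,6,4)_7 → 3³ + 0³ + 6³ + 4³ = 307
307 = (6,1,6)_7 → 6³ + 1³ + 6³ = 433
433 = (1,1,5,6)_7 → 1³ + 1³ + 5³ + 6³ = 343
343 = (1,0,0,0)_7 → 1³ + 0³ + 0³ + 0³ = 1  — reached the fixed point 1.
1 → 1, so 1 is the first repeated value.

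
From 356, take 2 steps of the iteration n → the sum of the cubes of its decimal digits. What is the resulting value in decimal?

356 → 3³ + 5³ + 6³ = 27 + 125 + 216 = 368
368 → 3³ + 6³ + 8³ = 27 + 216 + 512 = 755

755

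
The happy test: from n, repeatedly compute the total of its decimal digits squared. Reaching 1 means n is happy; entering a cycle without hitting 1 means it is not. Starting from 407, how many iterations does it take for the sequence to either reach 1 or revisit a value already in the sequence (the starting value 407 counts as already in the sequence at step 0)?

11

407 → 65
65 → 61
61 → 37
37 → 58
58 → 89
89 → 145
145 → 42
42 → 20
20 → 4
4 → 16
16 → 37  — 37 repeats.
That took 11 steps.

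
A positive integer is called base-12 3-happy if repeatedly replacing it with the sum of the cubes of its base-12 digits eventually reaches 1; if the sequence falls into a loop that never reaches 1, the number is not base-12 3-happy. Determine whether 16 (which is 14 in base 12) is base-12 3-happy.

16 = (1,4)_12 → 1³ + 4³ = 1 + 64 = 65
65 = (5,5)_12 → 5³ + 5³ = 125 + 125 = 250
250 = (1,8,10)_12 → 1³ + 8³ + 10³ = 1 + 512 + 1000 = 1513
1513 = (10,6,1)_12 → 10³ + 6³ + 1³ = 1000 + 216 + 1 = 1217
1217 = (8,5,5)_12 → 8³ + 5³ + 5³ = 512 + 125 + 125 = 762
762 = (5,3,6)_12 → 5³ + 3³ + 6³ = 125 + 27 + 216 = 368
368 = (2,6,8)_12 → 2³ + 6³ + 8³ = 8 + 216 + 512 = 736
736 = (5,1,4)_12 → 5³ + 1³ + 4³ = 125 + 1 + 64 = 190
190 = (1,3,10)_12 → 1³ + 3³ + 10³ = 1 + 27 + 1000 = 1028
1028 = (7,1,8)_12 → 7³ + 1³ + 8³ = 343 + 1 + 512 = 856
856 = (5,11,4)_12 → 5³ + 11³ + 4³ = 125 + 1331 + 64 = 1520
1520 = (10,6,8)_12 → 10³ + 6³ + 8³ = 1000 + 216 + 512 = 1728
1728 = (1,0,0,0)_12 → 1³ + 0³ + 0³ + 0³ = 1 + 0 + 0 + 0 = 1  — reached 1.

base-12 3-happy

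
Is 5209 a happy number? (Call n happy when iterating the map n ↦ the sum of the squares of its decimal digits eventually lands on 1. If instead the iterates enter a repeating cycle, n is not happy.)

5209 → 5² + 2² + 0² + 9² = 25 + 4 + 0 + 81 = 110
110 → 1² + 1² + 0² = 1 + 1 + 0 = 2
2 → 2² = 4
4 → 4² = 16
16 → 1² + 6² = 1 + 36 = 37
37 → 3² + 7² = 9 + 49 = 58
58 → 5² + 8² = 25 + 64 = 89
89 → 8² + 9² = 64 + 81 = 145
145 → 1² + 4² + 5² = 1 + 16 + 25 = 42
42 → 4² + 2² = 16 + 4 = 20
20 → 2² + 0² = 4 + 0 = 4  — 4 already seen; the sequence cycles without reaching 1.

not happy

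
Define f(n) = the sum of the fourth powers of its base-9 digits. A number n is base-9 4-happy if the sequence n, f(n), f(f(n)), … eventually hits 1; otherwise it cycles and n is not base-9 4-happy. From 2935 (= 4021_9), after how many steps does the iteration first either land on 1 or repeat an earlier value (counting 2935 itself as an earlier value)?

2935 = (4,0,2,1)_9 → 4⁴ + 0⁴ + 2⁴ + 1⁴ = 256 + 0 + 16 + 1 = 273
273 = (3,3,3)_9 → 3⁴ + 3⁴ + 3⁴ = 81 + 81 + 81 = 243
243 = (3,0,0)_9 → 3⁴ + 0⁴ + 0⁴ = 81 + 0 + 0 = 81
81 = (1,0,0)_9 → 1⁴ + 0⁴ + 0⁴ = 1 + 0 + 0 = 1  — reached 1.
That took 4 steps.

4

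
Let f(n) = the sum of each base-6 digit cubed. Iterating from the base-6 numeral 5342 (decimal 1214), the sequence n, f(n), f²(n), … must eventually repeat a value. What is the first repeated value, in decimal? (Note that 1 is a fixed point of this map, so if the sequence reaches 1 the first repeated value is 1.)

1214 = (5,3,4,2)_6 → 5³ + 3³ + 4³ + 2³ = 125 + 27 + 64 + 8 = 224
224 = (1,0,1,2)_6 → 1³ + 0³ + 1³ + 2³ = 1 + 0 + 1 + 8 = 10
10 = (1,4)_6 → 1³ + 4³ = 1 + 64 = 65
65 = (1,4,5)_6 → 1³ + 4³ + 5³ = 1 + 64 + 125 = 190
190 = (5,1,4)_6 → 5³ + 1³ + 4³ = 125 + 1 + 64 = 190  — 190 already appeared earlier.

190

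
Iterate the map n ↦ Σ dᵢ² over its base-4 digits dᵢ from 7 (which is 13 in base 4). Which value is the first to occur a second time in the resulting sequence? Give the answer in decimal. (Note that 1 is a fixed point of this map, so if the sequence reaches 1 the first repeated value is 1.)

1

7 = (1,3)_4 → 1² + 3² = 1 + 9 = 10
10 = (2,2)_4 → 2² + 2² = 4 + 4 = 8
8 = (2,0)_4 → 2² + 0² = 4 + 0 = 4
4 = (1,0)_4 → 1² + 0² = 1 + 0 = 1  — reached the fixed point 1.
1 → 1, so 1 is the first repeated value.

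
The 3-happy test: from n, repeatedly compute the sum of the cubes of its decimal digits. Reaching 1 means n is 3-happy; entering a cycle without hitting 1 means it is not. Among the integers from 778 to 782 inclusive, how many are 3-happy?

1

778: 778 → 1198 → 1243 → 100 → 1  — 3-happy
779: 779 → 1415 → 191 → 731 → 371 → 371  — not 3-happy
780: 780 → 855 → 762 → 567 → 684 → 792 → 1080 → 513 → 153 → 153  — not 3-happy
781: 781 → 856 → 853 → 664 → 496 → 1009 → 730 → 370 → 370  — not 3-happy
782: 782 → 863 → 755 → 593 → 881 → 1025 → 134 → 92 → 737 → 713 → 371 → 371  — not 3-happy
3-happy: 778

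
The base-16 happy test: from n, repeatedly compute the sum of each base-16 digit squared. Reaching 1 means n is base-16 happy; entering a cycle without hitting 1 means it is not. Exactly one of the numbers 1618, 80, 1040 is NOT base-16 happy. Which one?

80

1618: 1618 → 65 → 17 → 2 → 4 → 16 → 1  — reaches 1 (base-16 happy)
80: 80 → 25 → 82 → 29 → 170 → 200 → 208 → 169 → 181 → 146 → 85 → 50 → 13 → 169  — repeats 169 (not base-16 happy)
1040: 1040 → 17 → 2 → 4 → 16 → 1  — reaches 1 (base-16 happy)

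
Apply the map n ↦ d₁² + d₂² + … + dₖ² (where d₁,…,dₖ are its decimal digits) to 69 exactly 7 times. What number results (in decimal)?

58

69 → 6² + 9² = 117
117 → 1² + 1² + 7² = 51
51 → 5² + 1² = 26
26 → 2² + 6² = 40
40 → 4² + 0² = 16
16 → 1² + 6² = 37
37 → 3² + 7² = 58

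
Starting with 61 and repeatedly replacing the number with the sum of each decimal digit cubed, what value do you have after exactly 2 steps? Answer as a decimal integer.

61 → 6³ + 1³ = 217
217 → 2³ + 1³ + 7³ = 352

352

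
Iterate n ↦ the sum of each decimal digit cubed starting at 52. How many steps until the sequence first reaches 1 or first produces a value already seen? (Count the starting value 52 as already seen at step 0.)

4

52 → 5³ + 2³ = 133
133 → 1³ + 3³ + 3³ = 55
55 → 5³ + 5³ = 250
250 → 2³ + 5³ + 0³ = 133  — 133 repeats.
That took 4 steps.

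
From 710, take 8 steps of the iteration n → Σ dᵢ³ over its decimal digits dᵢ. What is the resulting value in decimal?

371

710 → 7³ + 1³ + 0³ = 343 + 1 + 0 = 344
344 → 3³ + 4³ + 4³ = 27 + 64 + 64 = 155
155 → 1³ + 5³ + 5³ = 1 + 125 + 125 = 251
251 → 2³ + 5³ + 1³ = 8 + 125 + 1 = 134
134 → 1³ + 3³ + 4³ = 1 + 27 + 64 = 92
92 → 9³ + 2³ = 729 + 8 = 737
737 → 7³ + 3³ + 7³ = 343 + 27 + 343 = 713
713 → 7³ + 1³ + 3³ = 343 + 1 + 27 = 371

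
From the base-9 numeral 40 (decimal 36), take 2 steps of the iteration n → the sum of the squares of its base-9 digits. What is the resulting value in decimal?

36 = (4,0)_9 → 4² + 0² = 16
16 = (1,7)_9 → 1² + 7² = 50

50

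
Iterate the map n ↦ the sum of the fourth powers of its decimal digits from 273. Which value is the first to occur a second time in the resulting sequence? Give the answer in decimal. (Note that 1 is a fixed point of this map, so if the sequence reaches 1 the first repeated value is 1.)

13139

273 → 2⁴ + 7⁴ + 3⁴ = 16 + 2401 + 81 = 2498
2498 → 2⁴ + 4⁴ + 9⁴ + 8⁴ = 16 + 256 + 6561 + 4096 = 10929
10929 → 1⁴ + 0⁴ + 9⁴ + 2⁴ + 9⁴ = 1 + 0 + 6561 + 16 + 6561 = 13139
13139 → 1⁴ + 3⁴ + 1⁴ + 3⁴ + 9⁴ = 1 + 81 + 1 + 81 + 6561 = 6725
6725 → 6⁴ + 7⁴ + 2⁴ + 5⁴ = 1296 + 2401 + 16 + 625 = 4338
4338 → 4⁴ + 3⁴ + 3⁴ + 8⁴ = 256 + 81 + 81 + 4096 = 4514
4514 → 4⁴ + 5⁴ + 1⁴ + 4⁴ = 256 + 625 + 1 + 256 = 1138
1138 → 1⁴ + 1⁴ + 3⁴ + 8⁴ = 1 + 1 + 81 + 4096 = 4179
4179 → 4⁴ + 1⁴ + 7⁴ + 9⁴ = 256 + 1 + 2401 + 6561 = 9219
9219 → 9⁴ + 2⁴ + 1⁴ + 9⁴ = 6561 + 16 + 1 + 6561 = 13139  — 13139 already appeared earlier.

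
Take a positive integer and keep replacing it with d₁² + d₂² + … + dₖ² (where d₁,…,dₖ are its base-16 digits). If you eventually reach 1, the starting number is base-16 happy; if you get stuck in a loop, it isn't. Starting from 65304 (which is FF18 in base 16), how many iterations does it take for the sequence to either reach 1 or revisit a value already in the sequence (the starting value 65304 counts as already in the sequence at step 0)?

8

65304 = (15,15,1,8)_16 → 15² + 15² + 1² + 8² = 225 + 225 + 1 + 64 = 515
515 = (2,0,3)_16 → 2² + 0² + 3² = 4 + 0 + 9 = 13
13 = (13)_16 → 13² = 169
169 = (10,9)_16 → 10² + 9² = 100 + 81 = 181
181 = (11,5)_16 → 11² + 5² = 121 + 25 = 146
146 = (9,2)_16 → 9² + 2² = 81 + 4 = 85
85 = (5,5)_16 → 5² + 5² = 25 + 25 = 50
50 = (3,2)_16 → 3² + 2² = 9 + 4 = 13  — 13 repeats.
That took 8 steps.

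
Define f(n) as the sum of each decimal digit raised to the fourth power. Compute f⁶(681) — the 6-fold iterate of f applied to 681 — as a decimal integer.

7938

681 → 6⁴ + 8⁴ + 1⁴ = 1296 + 4096 + 1 = 5393
5393 → 5⁴ + 3⁴ + 9⁴ + 3⁴ = 625 + 81 + 6561 + 81 = 7348
7348 → 7⁴ + 3⁴ + 4⁴ + 8⁴ = 2401 + 81 + 256 + 4096 = 6834
6834 → 6⁴ + 8⁴ + 3⁴ + 4⁴ = 1296 + 4096 + 81 + 256 = 5729
5729 → 5⁴ + 7⁴ + 2⁴ + 9⁴ = 625 + 2401 + 16 + 6561 = 9603
9603 → 9⁴ + 6⁴ + 0⁴ + 3⁴ = 6561 + 1296 + 0 + 81 = 7938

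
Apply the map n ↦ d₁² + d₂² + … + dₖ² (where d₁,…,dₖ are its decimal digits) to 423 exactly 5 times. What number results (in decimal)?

423 → 29
29 → 85
85 → 89
89 → 145
145 → 42

42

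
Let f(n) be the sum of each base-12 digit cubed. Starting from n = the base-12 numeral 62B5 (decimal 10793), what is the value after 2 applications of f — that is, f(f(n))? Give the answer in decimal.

10793 = (6,2,11,5)_12 → 6³ + 2³ + 11³ + 5³ = 1680
1680 = (11,8,0)_12 → 11³ + 8³ + 0³ = 1843

1843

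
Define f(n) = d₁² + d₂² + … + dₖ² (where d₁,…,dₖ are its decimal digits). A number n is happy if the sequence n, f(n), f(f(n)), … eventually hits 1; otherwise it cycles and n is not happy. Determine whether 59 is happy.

59 → 5² + 9² = 25 + 81 = 106
106 → 1² + 0² + 6² = 1 + 0 + 36 = 37
37 → 3² + 7² = 9 + 49 = 58
58 → 5² + 8² = 25 + 64 = 89
89 → 8² + 9² = 64 + 81 = 145
145 → 1² + 4² + 5² = 1 + 16 + 25 = 42
42 → 4² + 2² = 16 + 4 = 20
20 → 2² + 0² = 4 + 0 = 4
4 → 4² = 16
16 → 1² + 6² = 1 + 36 = 37  — 37 already seen; the sequence cycles without reaching 1.

not happy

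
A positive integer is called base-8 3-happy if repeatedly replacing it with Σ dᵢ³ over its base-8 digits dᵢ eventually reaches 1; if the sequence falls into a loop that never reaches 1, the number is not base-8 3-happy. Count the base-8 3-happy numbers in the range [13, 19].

3

13: 13 → 126 → 560 → 217 → 55 → 559 → 469 → 476 → 434 → 440 → 559  — not base-8 3-happy
14: 14 → 217 → 55 → 559 → 469 → 476 → 434 → 440 → 559  — not base-8 3-happy
15: 15 → 344 → 152 → 35 → 91 → 55 → 559 → 469 → 476 → 434 → 440 → 559  — not base-8 3-happy
16: 16 → 8 → 1  — base-8 3-happy
17: 17 → 9 → 2 → 8 → 1  — base-8 3-happy
18: 18 → 16 → 8 → 1  — base-8 3-happy
19: 19 → 35 → 91 → 55 → 559 → 469 → 476 → 434 → 440 → 559  — not base-8 3-happy
base-8 3-happy: 16, 17, 18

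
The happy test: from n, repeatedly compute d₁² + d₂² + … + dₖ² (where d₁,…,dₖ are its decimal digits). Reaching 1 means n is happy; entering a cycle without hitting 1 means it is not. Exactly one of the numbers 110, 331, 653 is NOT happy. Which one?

110: 110 → 2 → 4 → 16 → 37 → 58 → 89 → 145 → 42 → 20 → 4  — repeats 4 (not happy)
331: 331 → 19 → 82 → 68 → 100 → 1  — reaches 1 (happy)
653: 653 → 70 → 49 → 97 → 130 → 10 → 1  — reaches 1 (happy)

110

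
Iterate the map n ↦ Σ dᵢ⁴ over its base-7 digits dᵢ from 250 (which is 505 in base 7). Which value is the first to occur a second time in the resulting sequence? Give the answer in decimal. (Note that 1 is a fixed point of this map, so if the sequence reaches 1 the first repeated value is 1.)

250 = (5,0,5)_7 → 5⁴ + 0⁴ + 5⁴ = 1250
1250 = (3,4,3,4)_7 → 3⁴ + 4⁴ + 3⁴ + 4⁴ = 674
674 = (1,6,5,2)_7 → 1⁴ + 6⁴ + 5⁴ + 2⁴ = 1938
1938 = (5,4,3,6)_7 → 5⁴ + 4⁴ + 3⁴ + 6⁴ = 2258
2258 = (6,4,0,4)_7 → 6⁴ + 4⁴ + 0⁴ + 4⁴ = 1808
1808 = (5,1,6,2)_7 → 5⁴ + 1⁴ + 6⁴ + 2⁴ = 1938  — 1938 already appeared earlier.

1938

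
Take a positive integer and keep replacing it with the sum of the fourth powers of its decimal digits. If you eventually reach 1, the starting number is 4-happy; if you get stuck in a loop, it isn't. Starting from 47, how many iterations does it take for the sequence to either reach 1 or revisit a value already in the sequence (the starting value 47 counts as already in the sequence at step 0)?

47 → 2657
2657 → 4338
4338 → 4514
4514 → 1138
1138 → 4179
4179 → 9219
9219 → 13139
13139 → 6725
6725 → 4338  — 4338 repeats.
That took 9 steps.

9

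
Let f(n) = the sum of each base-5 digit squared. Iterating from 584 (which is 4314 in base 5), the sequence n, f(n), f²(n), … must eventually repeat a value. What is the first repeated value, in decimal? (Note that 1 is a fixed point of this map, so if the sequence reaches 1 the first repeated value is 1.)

584 = (4,3,1,4)_5 → 4² + 3² + 1² + 4² = 42
42 = (1,3,2)_5 → 1² + 3² + 2² = 14
14 = (2,4)_5 → 2² + 4² = 20
20 = (4,0)_5 → 4² + 0² = 16
16 = (3,1)_5 → 3² + 1² = 10
10 = (2,0)_5 → 2² + 0² = 4
4 = (4)_5 → 4² = 16  — 16 already appeared earlier.

16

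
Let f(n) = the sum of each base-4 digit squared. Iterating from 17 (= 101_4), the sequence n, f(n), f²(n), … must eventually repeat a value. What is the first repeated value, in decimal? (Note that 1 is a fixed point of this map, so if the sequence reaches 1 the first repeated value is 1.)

1

17 = (1,0,1)_4 → 1² + 0² + 1² = 1 + 0 + 1 = 2
2 = (2)_4 → 2² = 4
4 = (1,0)_4 → 1² + 0² = 1 + 0 = 1  — reached the fixed point 1.
1 → 1, so 1 is the first repeated value.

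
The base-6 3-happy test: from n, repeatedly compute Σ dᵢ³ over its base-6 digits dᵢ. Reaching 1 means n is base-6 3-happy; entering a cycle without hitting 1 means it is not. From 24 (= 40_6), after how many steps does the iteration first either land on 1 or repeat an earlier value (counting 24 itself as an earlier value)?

5

24 = (4,0)_6 → 4³ + 0³ = 64
64 = (1,4,4)_6 → 1³ + 4³ + 4³ = 129
129 = (3,3,3)_6 → 3³ + 3³ + 3³ = 81
81 = (2,1,3)_6 → 2³ + 1³ + 3³ = 36
36 = (1,0,0)_6 → 1³ + 0³ + 0³ = 1  — reached 1.
That took 5 steps.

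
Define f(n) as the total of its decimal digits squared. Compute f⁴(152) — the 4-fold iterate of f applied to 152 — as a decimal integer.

152 → 1² + 5² + 2² = 1 + 25 + 4 = 30
30 → 3² + 0² = 9 + 0 = 9
9 → 9² = 81
81 → 8² + 1² = 64 + 1 = 65

65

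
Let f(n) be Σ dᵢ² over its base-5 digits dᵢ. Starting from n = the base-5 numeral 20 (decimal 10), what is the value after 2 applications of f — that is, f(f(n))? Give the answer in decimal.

10 = (2,0)_5 → 2² + 0² = 4
4 = (4)_5 → 4² = 16

16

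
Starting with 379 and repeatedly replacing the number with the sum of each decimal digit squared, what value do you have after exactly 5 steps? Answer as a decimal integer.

379 → 3² + 7² + 9² = 139
139 → 1² + 3² + 9² = 91
91 → 9² + 1² = 82
82 → 8² + 2² = 68
68 → 6² + 8² = 100

100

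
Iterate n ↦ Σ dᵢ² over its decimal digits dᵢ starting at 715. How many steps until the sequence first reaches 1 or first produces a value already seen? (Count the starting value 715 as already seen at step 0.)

715 → 7² + 1² + 5² = 75
75 → 7² + 5² = 74
74 → 7² + 4² = 65
65 → 6² + 5² = 61
61 → 6² + 1² = 37
37 → 3² + 7² = 58
58 → 5² + 8² = 89
89 → 8² + 9² = 145
145 → 1² + 4² + 5² = 42
42 → 4² + 2² = 20
20 → 2² + 0² = 4
4 → 4² = 16
16 → 1² + 6² = 37  — 37 repeats.
That took 13 steps.

13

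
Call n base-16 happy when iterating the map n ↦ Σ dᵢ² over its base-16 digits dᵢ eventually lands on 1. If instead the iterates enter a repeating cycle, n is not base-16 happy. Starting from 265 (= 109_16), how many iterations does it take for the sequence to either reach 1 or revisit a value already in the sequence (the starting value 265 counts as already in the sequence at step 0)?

12

265 = (1,0,9)_16 → 1² + 0² + 9² = 1 + 0 + 81 = 82
82 = (5,2)_16 → 5² + 2² = 25 + 4 = 29
29 = (1,13)_16 → 1² + 13² = 1 + 169 = 170
170 = (10,10)_16 → 10² + 10² = 100 + 100 = 200
200 = (12,8)_16 → 12² + 8² = 144 + 64 = 208
208 = (13,0)_16 → 13² + 0² = 169 + 0 = 169
169 = (10,9)_16 → 10² + 9² = 100 + 81 = 181
181 = (11,5)_16 → 11² + 5² = 121 + 25 = 146
146 = (9,2)_16 → 9² + 2² = 81 + 4 = 85
85 = (5,5)_16 → 5² + 5² = 25 + 25 = 50
50 = (3,2)_16 → 3² + 2² = 9 + 4 = 13
13 = (13)_16 → 13² = 169  — 169 repeats.
That took 12 steps.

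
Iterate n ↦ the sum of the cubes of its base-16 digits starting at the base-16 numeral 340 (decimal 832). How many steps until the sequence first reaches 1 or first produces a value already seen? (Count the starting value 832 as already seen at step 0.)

832 = (3,4,0)_16 → 3³ + 4³ + 0³ = 27 + 64 + 0 = 91
91 = (5,11)_16 → 5³ + 11³ = 125 + 1331 = 1456
1456 = (5,11,0)_16 → 5³ + 11³ + 0³ = 125 + 1331 + 0 = 1456  — 1456 repeats.
That took 3 steps.

3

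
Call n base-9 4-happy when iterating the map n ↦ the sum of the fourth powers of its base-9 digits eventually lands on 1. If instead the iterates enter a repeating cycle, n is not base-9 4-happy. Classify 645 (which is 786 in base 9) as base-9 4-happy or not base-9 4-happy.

645 = (7,8,6)_9 → 7⁴ + 8⁴ + 6⁴ = 7793
7793 = (1,1,6,1,8)_9 → 1⁴ + 1⁴ + 6⁴ + 1⁴ + 8⁴ = 5395
5395 = (7,3,5,4)_9 → 7⁴ + 3⁴ + 5⁴ + 4⁴ = 3363
3363 = (4,5,4,6)_9 → 4⁴ + 5⁴ + 4⁴ + 6⁴ = 2433
2433 = (3,3,0,3)_9 → 3⁴ + 3⁴ + 0⁴ + 3⁴ = 243
243 = (3,0,0)_9 → 3⁴ + 0⁴ + 0⁴ = 81
81 = (1,0,0)_9 → 1⁴ + 0⁴ + 0⁴ = 1  — reached 1.

base-9 4-happy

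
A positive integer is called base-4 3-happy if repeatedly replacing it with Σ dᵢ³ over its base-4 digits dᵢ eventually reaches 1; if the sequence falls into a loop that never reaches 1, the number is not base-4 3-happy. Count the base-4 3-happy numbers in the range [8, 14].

1

8: 8 → 8  (repeats 8)
9: 9 → 9  (repeats 9)
10: 10 → 16 → 1  (reaches 1)
11: 11 → 35 → 35  (repeats 35)
12: 12 → 27 → 36 → 9 → 9  (repeats 9)
13: 13 → 28 → 28  (repeats 28)
14: 14 → 35 → 35  (repeats 35)
base-4 3-happy: 10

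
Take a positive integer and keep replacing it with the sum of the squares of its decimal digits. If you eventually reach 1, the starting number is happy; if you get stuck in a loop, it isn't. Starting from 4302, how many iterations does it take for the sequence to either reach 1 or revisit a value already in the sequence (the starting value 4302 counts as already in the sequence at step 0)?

4302 → 4² + 3² + 0² + 2² = 29
29 → 2² + 9² = 85
85 → 8² + 5² = 89
89 → 8² + 9² = 145
145 → 1² + 4² + 5² = 42
42 → 4² + 2² = 20
20 → 2² + 0² = 4
4 → 4² = 16
16 → 1² + 6² = 37
37 → 3² + 7² = 58
58 → 5² + 8² = 89  — 89 repeats.
That took 11 steps.

11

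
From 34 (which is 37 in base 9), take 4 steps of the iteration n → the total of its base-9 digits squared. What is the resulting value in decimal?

68

34 = (3,7)_9 → 58
58 = (6,4)_9 → 52
52 = (5,7)_9 → 74
74 = (8,2)_9 → 68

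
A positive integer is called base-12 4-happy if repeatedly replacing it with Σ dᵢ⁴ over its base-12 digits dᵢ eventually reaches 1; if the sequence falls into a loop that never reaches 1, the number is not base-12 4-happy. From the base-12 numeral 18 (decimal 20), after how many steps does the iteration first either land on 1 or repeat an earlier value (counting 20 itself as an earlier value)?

20 = (1,8)_12 → 1⁴ + 8⁴ = 4097
4097 = (2,4,5,5)_12 → 2⁴ + 4⁴ + 5⁴ + 5⁴ = 1522
1522 = (10,6,10)_12 → 10⁴ + 6⁴ + 10⁴ = 21296
21296 = (1,0,3,10,8)_12 → 1⁴ + 0⁴ + 3⁴ + 10⁴ + 8⁴ = 14178
14178 = (8,2,5,6)_12 → 8⁴ + 2⁴ + 5⁴ + 6⁴ = 6033
6033 = (3,5,10,9)_12 → 3⁴ + 5⁴ + 10⁴ + 9⁴ = 17267
17267 = (9,11,10,11)_12 → 9⁴ + 11⁴ + 10⁴ + 11⁴ = 45843
45843 = (2,2,6,4,3)_12 → 2⁴ + 2⁴ + 6⁴ + 4⁴ + 3⁴ = 1665
1665 = (11,6,9)_12 → 11⁴ + 6⁴ + 9⁴ = 22498
22498 = (1,1,0,2,10)_12 → 1⁴ + 1⁴ + 0⁴ + 2⁴ + 10⁴ = 10018
10018 = (5,9,6,10)_12 → 5⁴ + 9⁴ + 6⁴ + 10⁴ = 18482
18482 = (10,8,4,2)_12 → 10⁴ + 8⁴ + 4⁴ + 2⁴ = 14368
14368 = (8,3,9,4)_12 → 8⁴ + 3⁴ + 9⁴ + 4⁴ = 10994
10994 = (6,4,4,2)_12 → 6⁴ + 4⁴ + 4⁴ + 2⁴ = 1824
1824 = (1,0,8,0)_12 → 1⁴ + 0⁴ + 8⁴ + 0⁴ = 4097  — 4097 repeats.
That took 15 steps.

15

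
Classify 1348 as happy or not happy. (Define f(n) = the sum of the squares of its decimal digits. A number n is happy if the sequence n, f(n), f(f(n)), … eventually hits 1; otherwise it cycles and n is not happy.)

1348 → 90
90 → 81
81 → 65
65 → 61
61 → 37
37 → 58
58 → 89
89 → 145
145 → 42
42 → 20
20 → 4
4 → 16
16 → 37  — 37 already seen; the sequence cycles without reaching 1.

not happy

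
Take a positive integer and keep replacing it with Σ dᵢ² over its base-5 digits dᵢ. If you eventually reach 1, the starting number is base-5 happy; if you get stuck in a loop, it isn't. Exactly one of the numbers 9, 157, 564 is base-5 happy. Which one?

157

9: 9 → 17 → 13 → 13  — repeats 13 (not base-5 happy)
157: 157 → 7 → 5 → 1  — reaches 1 (base-5 happy)
564: 564 → 40 → 10 → 4 → 16 → 10  — repeats 10 (not base-5 happy)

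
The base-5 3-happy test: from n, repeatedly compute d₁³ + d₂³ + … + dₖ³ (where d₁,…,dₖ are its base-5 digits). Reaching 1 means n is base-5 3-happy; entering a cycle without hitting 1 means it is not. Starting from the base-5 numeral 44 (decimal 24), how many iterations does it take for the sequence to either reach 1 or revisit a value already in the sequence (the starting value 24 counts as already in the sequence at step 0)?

3

24 = (4,4)_5 → 4³ + 4³ = 128
128 = (1,0,0,3)_5 → 1³ + 0³ + 0³ + 3³ = 28
28 = (1,0,3)_5 → 1³ + 0³ + 3³ = 28  — 28 repeats.
That took 3 steps.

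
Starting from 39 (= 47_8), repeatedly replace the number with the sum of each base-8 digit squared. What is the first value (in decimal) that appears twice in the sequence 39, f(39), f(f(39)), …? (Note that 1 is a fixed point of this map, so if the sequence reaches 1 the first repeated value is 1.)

39 = (4,7)_8 → 4² + 7² = 16 + 49 = 65
65 = (1,0,1)_8 → 1² + 0² + 1² = 1 + 0 + 1 = 2
2 = (2)_8 → 2² = 4
4 = (4)_8 → 4² = 16
16 = (2,0)_8 → 2² + 0² = 4 + 0 = 4  — 4 already appeared earlier.

4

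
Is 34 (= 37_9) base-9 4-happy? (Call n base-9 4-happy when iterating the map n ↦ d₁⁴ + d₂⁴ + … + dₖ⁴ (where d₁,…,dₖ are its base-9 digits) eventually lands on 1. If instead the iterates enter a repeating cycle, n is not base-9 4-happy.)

not base-9 4-happy

34 = (3,7)_9 → 3⁴ + 7⁴ = 2482
2482 = (3,3,5,7)_9 → 3⁴ + 3⁴ + 5⁴ + 7⁴ = 3188
3188 = (4,3,3,2)_9 → 4⁴ + 3⁴ + 3⁴ + 2⁴ = 434
434 = (5,3,2)_9 → 5⁴ + 3⁴ + 2⁴ = 722
722 = (8,8,2)_9 → 8⁴ + 8⁴ + 2⁴ = 8208
8208 = (1,2,2,3,0)_9 → 1⁴ + 2⁴ + 2⁴ + 3⁴ + 0⁴ = 114
114 = (1,3,6)_9 → 1⁴ + 3⁴ + 6⁴ = 1378
1378 = (1,8,0,1)_9 → 1⁴ + 8⁴ + 0⁴ + 1⁴ = 4098
4098 = (5,5,5,3)_9 → 5⁴ + 5⁴ + 5⁴ + 3⁴ = 1956
1956 = (2,6,1,3)_9 → 2⁴ + 6⁴ + 1⁴ + 3⁴ = 1394
1394 = (1,8,1,8)_9 → 1⁴ + 8⁴ + 1⁴ + 8⁴ = 8194
8194 = (1,2,2,1,4)_9 → 1⁴ + 2⁴ + 2⁴ + 1⁴ + 4⁴ = 290
290 = (3,5,2)_9 → 3⁴ + 5⁴ + 2⁴ = 722  — 722 already seen; the sequence cycles without reaching 1.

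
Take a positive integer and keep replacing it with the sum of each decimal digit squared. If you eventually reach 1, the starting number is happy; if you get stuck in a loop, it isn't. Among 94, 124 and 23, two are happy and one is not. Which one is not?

94: 94 → 97 → 130 → 10 → 1  — reaches 1 (happy)
124: 124 → 21 → 5 → 25 → 29 → 85 → 89 → 145 → 42 → 20 → 4 → 16 → 37 → 58 → 89  — repeats 89 (not happy)
23: 23 → 13 → 10 → 1  — reaches 1 (happy)

124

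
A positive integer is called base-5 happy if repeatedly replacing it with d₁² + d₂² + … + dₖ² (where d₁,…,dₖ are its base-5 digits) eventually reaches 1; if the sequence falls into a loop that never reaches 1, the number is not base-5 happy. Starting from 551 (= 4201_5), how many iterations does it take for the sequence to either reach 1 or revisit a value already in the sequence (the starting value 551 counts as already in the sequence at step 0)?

551 = (4,2,0,1)_5 → 4² + 2² + 0² + 1² = 21
21 = (4,1)_5 → 4² + 1² = 17
17 = (3,2)_5 → 3² + 2² = 13
13 = (2,3)_5 → 2² + 3² = 13  — 13 repeats.
That took 4 steps.

4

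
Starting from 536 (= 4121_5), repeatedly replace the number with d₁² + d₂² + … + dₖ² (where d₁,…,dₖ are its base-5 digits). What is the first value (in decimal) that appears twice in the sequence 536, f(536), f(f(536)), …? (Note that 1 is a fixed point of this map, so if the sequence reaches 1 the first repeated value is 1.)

16

536 = (4,1,2,1)_5 → 4² + 1² + 2² + 1² = 16 + 1 + 4 + 1 = 22
22 = (4,2)_5 → 4² + 2² = 16 + 4 = 20
20 = (4,0)_5 → 4² + 0² = 16 + 0 = 16
16 = (3,1)_5 → 3² + 1² = 9 + 1 = 10
10 = (2,0)_5 → 2² + 0² = 4 + 0 = 4
4 = (4)_5 → 4² = 16  — 16 already appeared earlier.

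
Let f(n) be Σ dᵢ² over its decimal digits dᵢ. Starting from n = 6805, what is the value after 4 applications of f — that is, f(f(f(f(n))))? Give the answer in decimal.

6805 → 6² + 8² + 0² + 5² = 36 + 64 + 0 + 25 = 125
125 → 1² + 2² + 5² = 1 + 4 + 25 = 30
30 → 3² + 0² = 9 + 0 = 9
9 → 9² = 81

81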